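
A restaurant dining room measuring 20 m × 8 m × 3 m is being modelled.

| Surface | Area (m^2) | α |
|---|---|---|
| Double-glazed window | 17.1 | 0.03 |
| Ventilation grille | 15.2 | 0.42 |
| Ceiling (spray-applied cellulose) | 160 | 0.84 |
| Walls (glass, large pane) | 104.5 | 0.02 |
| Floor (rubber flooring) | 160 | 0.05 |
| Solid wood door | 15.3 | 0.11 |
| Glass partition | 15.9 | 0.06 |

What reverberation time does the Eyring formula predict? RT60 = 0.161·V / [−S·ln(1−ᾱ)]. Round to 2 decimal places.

0.42 seconds

Total surface area S = 17.1 + 15.2 + 160 + 104.5 + 160 + 15.3 + 15.9 = 488.0 m^2.
Absorption A = 17.1×0.03 + 15.2×0.42 + 160×0.84 + 104.5×0.02 + 160×0.05 + 15.3×0.11 + 15.9×0.06 = 154.024 sabins.
ᾱ = 154.024 / 488.0 = 0.3156.
Eyring denominator: −S ln(1−ᾱ) = 185.056.
V = 20 × 8 × 3 = 480 m³.
T = 0.161·V/[−S·ln(1−ᾱ)] = 0.161·480/185.056 = 0.42 s.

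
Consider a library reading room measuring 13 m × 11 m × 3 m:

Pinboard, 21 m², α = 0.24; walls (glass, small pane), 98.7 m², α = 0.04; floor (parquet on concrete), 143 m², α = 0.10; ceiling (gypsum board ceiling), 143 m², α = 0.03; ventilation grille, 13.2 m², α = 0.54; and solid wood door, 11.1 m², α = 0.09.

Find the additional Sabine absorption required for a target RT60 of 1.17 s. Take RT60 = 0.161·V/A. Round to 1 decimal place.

23.3 sabins

Summing Sᵢαᵢ: 5.040 + 3.948 + 14.300 + 4.290 + 7.128 + 0.999 → A₁ = 35.705 sabins.
Target A₂ = 0.161·429/1.17 = 59.033 sabins (V = 429 m³).
Shortfall: 59.033 − 35.705 = 23.3 sabins.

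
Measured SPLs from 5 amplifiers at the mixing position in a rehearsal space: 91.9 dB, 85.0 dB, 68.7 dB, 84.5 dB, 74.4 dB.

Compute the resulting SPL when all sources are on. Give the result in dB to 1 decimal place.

93.4 dB

Σ 10^(Lᵢ/10) = 2.182e+09.
L_total = 10·log₁₀(2.182e+09) = 93.4 dB.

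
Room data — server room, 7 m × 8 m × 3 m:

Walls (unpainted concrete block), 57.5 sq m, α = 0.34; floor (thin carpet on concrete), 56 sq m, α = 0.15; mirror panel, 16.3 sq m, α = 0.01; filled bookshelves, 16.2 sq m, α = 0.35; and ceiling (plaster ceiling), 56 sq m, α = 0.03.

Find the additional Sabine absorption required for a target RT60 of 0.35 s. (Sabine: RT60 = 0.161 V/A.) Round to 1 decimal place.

41.8 sabins

Total absorption A₁ = 57.5*0.34 + 56*0.15 + 16.3*0.01 + 16.2*0.35 + 56*0.03
  = 19.550 + 8.400 + 0.163 + 5.670 + 1.680 = 35.463 sq m sabins.
For T = 0.35 s, need A₂ = 0.161·V/T = 0.161·168/0.35 = 77.280 sabins.
Shortfall: 77.280 − 35.463 = 41.8 sabins.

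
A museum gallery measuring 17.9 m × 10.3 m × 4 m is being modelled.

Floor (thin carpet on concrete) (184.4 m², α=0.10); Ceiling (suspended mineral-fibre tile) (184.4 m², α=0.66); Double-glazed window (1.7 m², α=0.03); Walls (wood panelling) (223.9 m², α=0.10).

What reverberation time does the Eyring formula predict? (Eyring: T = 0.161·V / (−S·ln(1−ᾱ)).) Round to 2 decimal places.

0.63 s

Total surface area S = 184.4 + 184.4 + 1.7 + 223.9 = 594.4 m².
Σ(Sᵢαᵢ) = 184.4×0.10 + 184.4×0.66 + 1.7×0.03 + 223.9×0.10 = 162.585.
Mean coefficient ᾱ = A/S = 0.2735.
−S·ln(1−ᾱ) = −594.4 × ln(1 − 0.2735) = 189.921.
V = 17.9 × 10.3 × 4 = 737.48 m³.
T = 0.161·V/[−S·ln(1−ᾱ)] = 0.161·737.48/189.921 = 0.63 s.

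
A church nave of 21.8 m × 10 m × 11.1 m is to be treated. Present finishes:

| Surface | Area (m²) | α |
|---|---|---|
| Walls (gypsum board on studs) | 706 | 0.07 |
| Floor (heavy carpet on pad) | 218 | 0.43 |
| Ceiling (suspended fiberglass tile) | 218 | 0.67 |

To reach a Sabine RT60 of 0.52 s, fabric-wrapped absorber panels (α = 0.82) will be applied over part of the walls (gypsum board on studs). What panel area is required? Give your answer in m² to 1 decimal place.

A₁ = Σ Sᵢαᵢ = 706*0.07 + 218*0.43 + 218*0.67 = 289.220 sabins.
V = 2419.8 m³. Target absorption A₂ = 0.161 × 2419.8 / 0.52 = 749.207 sabins.
ΔA needed = 749.207 − 289.220 = 459.987 sabins.
Each m² of panel replacing the walls (gypsum board on studs) adds (0.82 − 0.07) = 0.75 sabins.
Area = ΔA/Δα = 459.987/0.75 = 613.3 m².

613.3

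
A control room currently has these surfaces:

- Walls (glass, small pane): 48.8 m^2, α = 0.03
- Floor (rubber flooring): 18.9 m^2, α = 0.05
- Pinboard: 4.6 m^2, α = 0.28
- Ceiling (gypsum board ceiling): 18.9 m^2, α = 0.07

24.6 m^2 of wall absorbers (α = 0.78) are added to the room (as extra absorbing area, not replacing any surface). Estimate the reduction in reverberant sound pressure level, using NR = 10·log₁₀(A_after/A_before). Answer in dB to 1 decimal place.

6.8 dB

Total absorption A_before = 48.8×0.03 + 18.9×0.05 + 4.6×0.28 + 18.9×0.07
  = 1.464 + 0.945 + 1.288 + 1.323 = 5.020 m^2 sabins.
Treatment contributes 24.6·0.78 = 19.188 sabins.
A_after = 5.020 + 19.188 = 24.208 sabins.
Reduction = 10 log₁₀(A_after/A_before) = 10 log₁₀(4.8223) = 6.8 dB.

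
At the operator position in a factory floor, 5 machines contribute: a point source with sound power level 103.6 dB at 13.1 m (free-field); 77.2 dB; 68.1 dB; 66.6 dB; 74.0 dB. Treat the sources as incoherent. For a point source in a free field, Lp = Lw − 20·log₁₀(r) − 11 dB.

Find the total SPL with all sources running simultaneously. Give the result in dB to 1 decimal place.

Source at 13.1 m: Lp = 103.6 − 20·log₁₀(13.1) − 11 = 70.3 dB.
Σ 10^(Lᵢ/10) = 9.934e+07.
Combined level = 10 log₁₀(9.934e+07) = 80.0 dB.

80.0 dB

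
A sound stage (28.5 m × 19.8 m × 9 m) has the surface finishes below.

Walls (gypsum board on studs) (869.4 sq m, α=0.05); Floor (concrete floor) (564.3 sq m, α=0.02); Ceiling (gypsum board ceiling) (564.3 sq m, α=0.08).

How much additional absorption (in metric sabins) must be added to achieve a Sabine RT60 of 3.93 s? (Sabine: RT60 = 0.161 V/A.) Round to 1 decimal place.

108.2 sabins

Total absorption A₁ = 869.4·0.05 + 564.3·0.02 + 564.3·0.08
  = 43.470 + 11.286 + 45.144 = 99.900 sq m sabins.
For T = 3.93 s, need A₂ = 0.161·V/T = 0.161·5078.7/3.93 = 208.059 sabins.
ΔA = A₂ − A₁ = 208.059 − 99.900 = 108.2 sabins.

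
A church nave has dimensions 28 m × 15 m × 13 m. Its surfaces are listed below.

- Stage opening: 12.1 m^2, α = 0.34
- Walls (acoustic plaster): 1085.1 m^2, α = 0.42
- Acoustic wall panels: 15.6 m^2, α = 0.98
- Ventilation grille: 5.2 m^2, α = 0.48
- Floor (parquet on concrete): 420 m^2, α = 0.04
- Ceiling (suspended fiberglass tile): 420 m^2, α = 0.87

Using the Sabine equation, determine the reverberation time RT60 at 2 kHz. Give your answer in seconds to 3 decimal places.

Total absorption A = 12.1*0.34 + 1085.1*0.42 + 15.6*0.98 + 5.2*0.48 + 420*0.04 + 420*0.87
  = 4.114 + 455.742 + 15.288 + 2.496 + 16.800 + 365.400 = 859.840 m^2 sabins.
Volume V = 28 × 15 × 13 = 5460 m³.
RT60 = 0.161 · V / A = 0.161 × 5460 / 859.840 = 1.022 s.

1.022 s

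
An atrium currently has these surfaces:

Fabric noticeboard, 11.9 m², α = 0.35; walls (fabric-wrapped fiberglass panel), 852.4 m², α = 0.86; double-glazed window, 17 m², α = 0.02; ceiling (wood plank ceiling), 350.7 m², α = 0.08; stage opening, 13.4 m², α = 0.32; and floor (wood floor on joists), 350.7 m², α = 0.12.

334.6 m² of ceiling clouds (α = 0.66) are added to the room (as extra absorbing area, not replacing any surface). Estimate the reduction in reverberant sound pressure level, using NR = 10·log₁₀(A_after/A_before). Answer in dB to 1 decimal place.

1.0 dB

Summing Sᵢαᵢ: 4.165 + 733.064 + 0.340 + 28.056 + 4.288 + 42.084 → A_before = 811.997 sabins.
Treatment contributes 334.6·0.66 = 220.836 sabins.
A_after = 811.997 + 220.836 = 1032.833 sabins.
Reduction = 10 log₁₀(A_after/A_before) = 10 log₁₀(1.2720) = 1.0 dB.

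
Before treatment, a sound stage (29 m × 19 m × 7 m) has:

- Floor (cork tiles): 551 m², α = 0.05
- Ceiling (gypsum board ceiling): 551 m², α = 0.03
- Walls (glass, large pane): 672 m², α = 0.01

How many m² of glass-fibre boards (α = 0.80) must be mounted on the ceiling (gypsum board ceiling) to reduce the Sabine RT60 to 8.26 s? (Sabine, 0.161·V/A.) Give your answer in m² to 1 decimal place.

31.7

Total absorption A₁ = 551×0.05 + 551×0.03 + 672×0.01
  = 27.550 + 16.530 + 6.720 = 50.800 m² sabins.
Required A₂ = 0.161·3857/8.26 = 75.179 sabins.
ΔA needed = 75.179 − 50.800 = 24.379 sabins.
Net gain per m²: Δα = 0.80 − 0.03 = 0.77.
Area = ΔA/Δα = 24.379/0.77 = 31.7 m².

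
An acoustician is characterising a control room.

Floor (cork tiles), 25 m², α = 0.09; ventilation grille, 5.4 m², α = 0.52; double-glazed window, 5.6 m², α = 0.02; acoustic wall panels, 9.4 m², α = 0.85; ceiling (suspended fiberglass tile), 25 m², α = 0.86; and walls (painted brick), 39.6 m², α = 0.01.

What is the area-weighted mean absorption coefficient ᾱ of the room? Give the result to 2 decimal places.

S = Σ Sᵢ = 25 + 5.4 + 5.6 + 9.4 + 25 + 39.6 = 110.0 m².
Σ(Sᵢαᵢ) = 25*0.09 + 5.4*0.52 + 5.6*0.02 + 9.4*0.85 + 25*0.86 + 39.6*0.01 = 35.056.
ᾱ = A/S = 0.32.

0.32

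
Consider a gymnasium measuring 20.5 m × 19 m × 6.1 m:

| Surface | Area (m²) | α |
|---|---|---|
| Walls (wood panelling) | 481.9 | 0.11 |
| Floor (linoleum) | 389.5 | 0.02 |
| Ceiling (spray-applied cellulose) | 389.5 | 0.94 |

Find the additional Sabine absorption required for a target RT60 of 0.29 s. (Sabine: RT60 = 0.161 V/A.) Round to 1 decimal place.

892.1 sabins

Equivalent absorption area: A₁ = 481.9·0.11 + 389.5·0.02 + 389.5·0.94 = 426.929 m².
V = 2375.95 m³. Required absorption A₂ = 0.161 × 2375.95 / 0.29 = 1319.062 sabins.
Shortfall: 1319.062 − 426.929 = 892.1 sabins.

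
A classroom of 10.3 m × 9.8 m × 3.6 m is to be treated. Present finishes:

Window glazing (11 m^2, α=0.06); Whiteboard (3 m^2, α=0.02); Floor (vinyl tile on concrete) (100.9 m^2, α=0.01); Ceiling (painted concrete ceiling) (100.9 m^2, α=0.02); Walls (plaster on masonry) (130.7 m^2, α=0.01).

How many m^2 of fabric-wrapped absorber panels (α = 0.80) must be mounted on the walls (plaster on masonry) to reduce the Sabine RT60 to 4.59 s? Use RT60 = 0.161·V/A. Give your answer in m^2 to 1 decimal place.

9.7

Equivalent absorption area: A₁ = 11*0.06 + 3*0.02 + 100.9*0.01 + 100.9*0.02 + 130.7*0.01 = 5.054 m^2.
V = 363.384 m³. Target absorption A₂ = 0.161 × 363.384 / 4.59 = 12.746 sabins.
Absorption to add: 12.746 − 5.054 = 7.692 sabins.
Net gain per m^2: Δα = 0.80 − 0.01 = 0.79.
Area = ΔA/Δα = 7.692/0.79 = 9.7 m^2.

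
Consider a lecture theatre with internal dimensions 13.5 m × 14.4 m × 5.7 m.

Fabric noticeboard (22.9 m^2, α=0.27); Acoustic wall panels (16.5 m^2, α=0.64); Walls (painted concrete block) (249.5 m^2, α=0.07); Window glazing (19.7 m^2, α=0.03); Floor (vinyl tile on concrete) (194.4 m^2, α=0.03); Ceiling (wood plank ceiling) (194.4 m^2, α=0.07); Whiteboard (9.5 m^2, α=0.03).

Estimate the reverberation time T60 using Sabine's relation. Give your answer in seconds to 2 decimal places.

Summing Sᵢαᵢ: 6.183 + 10.560 + 17.465 + 0.591 + 5.832 + 13.608 + 0.285 → A = 54.524 sabins.
V = 13.5·14.4·5.7 = 1108.08 m³.
Sabine: RT60 = 0.161 × 1108.08 / 54.524 = 3.27 s.

3.27 seconds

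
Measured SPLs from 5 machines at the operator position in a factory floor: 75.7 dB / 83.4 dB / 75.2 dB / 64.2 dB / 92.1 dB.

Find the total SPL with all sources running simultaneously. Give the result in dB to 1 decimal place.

Converting to relative power and adding: 10^(75.7/10) + 10^(83.4/10) + 10^(75.2/10) + 10^(64.2/10) + 10^(92.1/10) = 1.913e+09.
Combined level = 10 log₁₀(1.913e+09) = 92.8 dB.

92.8 dB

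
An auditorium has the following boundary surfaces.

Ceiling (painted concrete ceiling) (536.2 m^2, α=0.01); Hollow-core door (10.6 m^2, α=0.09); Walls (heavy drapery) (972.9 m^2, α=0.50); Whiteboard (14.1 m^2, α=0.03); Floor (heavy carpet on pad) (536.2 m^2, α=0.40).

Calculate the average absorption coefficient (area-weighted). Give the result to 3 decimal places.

0.342

S = Σ Sᵢ = 536.2 + 10.6 + 972.9 + 14.1 + 536.2 = 2070.0 m^2.
Σ(Sᵢαᵢ) = 536.2×0.01 + 10.6×0.09 + 972.9×0.50 + 14.1×0.03 + 536.2×0.40 = 707.669.
ᾱ = 707.669 / 2070.0 = 0.342.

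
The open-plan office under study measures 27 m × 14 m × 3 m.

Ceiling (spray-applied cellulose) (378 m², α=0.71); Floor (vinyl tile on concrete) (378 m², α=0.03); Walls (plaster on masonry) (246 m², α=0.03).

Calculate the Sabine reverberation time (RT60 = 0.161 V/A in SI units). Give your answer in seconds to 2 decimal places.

0.64 seconds

Equivalent absorption area: A = 378×0.71 + 378×0.03 + 246×0.03 = 287.100 m².
Volume V = 27 × 14 × 3 = 1134 m³.
Sabine: RT60 = 0.161 × 1134 / 287.100 = 0.64 s.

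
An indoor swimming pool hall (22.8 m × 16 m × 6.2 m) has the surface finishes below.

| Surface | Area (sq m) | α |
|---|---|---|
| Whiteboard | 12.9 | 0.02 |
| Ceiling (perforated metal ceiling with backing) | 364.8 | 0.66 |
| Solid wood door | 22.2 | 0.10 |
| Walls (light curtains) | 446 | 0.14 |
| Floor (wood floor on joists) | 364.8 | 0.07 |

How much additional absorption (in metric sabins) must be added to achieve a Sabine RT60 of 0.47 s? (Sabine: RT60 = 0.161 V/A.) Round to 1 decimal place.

443.6 sabins

Equivalent absorption area: A₁ = 12.9·0.02 + 364.8·0.66 + 22.2·0.10 + 446·0.14 + 364.8·0.07 = 331.222 sq m.
V = 2261.76 m³. Required absorption A₂ = 0.161 × 2261.76 / 0.47 = 774.773 sabins.
ΔA = A₂ − A₁ = 774.773 − 331.222 = 443.6 sabins.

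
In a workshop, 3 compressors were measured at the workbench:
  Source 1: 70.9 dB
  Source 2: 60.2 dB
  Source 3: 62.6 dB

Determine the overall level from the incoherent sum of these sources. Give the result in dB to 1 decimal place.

Sum in the linear (power) domain: Σ 10^(Lᵢ/10) = 10^(70.9/10) + 10^(60.2/10) + 10^(62.6/10) = 1.517e+07.
Back to dB: 10·log₁₀ Σ = 71.8 dB.

71.8 dB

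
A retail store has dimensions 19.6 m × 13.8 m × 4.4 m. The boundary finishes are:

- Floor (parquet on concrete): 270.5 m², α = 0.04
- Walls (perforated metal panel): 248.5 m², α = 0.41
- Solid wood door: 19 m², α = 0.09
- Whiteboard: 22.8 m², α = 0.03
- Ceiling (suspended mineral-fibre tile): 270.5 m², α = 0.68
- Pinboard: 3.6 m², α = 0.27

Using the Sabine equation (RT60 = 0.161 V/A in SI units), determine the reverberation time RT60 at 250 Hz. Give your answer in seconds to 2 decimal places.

Total absorption A = 270.5·0.04 + 248.5·0.41 + 19·0.09 + 22.8·0.03 + 270.5·0.68 + 3.6·0.27
  = 10.820 + 101.885 + 1.710 + 0.684 + 183.940 + 0.972 = 300.011 m² sabins.
V = 19.6·13.8·4.4 = 1190.112 m³.
T = 0.161 V/A = 0.161·1190.112/300.011 = 0.64 s.

0.64 s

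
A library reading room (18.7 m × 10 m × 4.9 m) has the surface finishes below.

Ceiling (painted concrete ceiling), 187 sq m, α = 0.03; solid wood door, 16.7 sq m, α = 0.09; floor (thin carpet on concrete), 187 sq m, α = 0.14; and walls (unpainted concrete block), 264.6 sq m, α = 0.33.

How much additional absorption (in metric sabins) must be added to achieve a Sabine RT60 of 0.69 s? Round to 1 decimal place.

A₁ = Σ Sᵢαᵢ = 187·0.03 + 16.7·0.09 + 187·0.14 + 264.6·0.33 = 120.611 sabins.
For T = 0.69 s, need A₂ = 0.161·V/T = 0.161·916.3/0.69 = 213.803 sabins.
ΔA = A₂ − A₁ = 213.803 − 120.611 = 93.2 sabins.

93.2 sabins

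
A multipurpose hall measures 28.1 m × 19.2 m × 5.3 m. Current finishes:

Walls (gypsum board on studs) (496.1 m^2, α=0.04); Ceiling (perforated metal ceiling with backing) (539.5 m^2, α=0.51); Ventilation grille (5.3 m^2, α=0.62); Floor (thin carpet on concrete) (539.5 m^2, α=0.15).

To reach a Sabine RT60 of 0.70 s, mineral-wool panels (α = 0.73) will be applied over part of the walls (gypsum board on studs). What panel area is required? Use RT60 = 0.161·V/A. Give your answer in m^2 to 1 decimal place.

403.6

Total absorption A₁ = 496.1*0.04 + 539.5*0.51 + 5.3*0.62 + 539.5*0.15
  = 19.844 + 275.145 + 3.286 + 80.925 = 379.200 m^2 sabins.
Required A₂ = 0.161·2859.456/0.70 = 657.675 sabins.
Absorption to add: 657.675 − 379.200 = 278.475 sabins.
Net gain per m^2: Δα = 0.73 − 0.04 = 0.69.
Area = ΔA/Δα = 278.475/0.69 = 403.6 m^2.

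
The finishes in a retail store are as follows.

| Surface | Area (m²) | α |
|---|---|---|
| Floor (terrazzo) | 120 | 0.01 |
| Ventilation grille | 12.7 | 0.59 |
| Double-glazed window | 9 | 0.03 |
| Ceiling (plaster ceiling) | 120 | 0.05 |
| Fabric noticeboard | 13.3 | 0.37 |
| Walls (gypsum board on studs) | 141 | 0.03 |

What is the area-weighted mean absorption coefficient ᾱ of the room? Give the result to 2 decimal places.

0.06

S = Σ Sᵢ = 120 + 12.7 + 9 + 120 + 13.3 + 141 = 416.0 m².
A = 120·0.01 + 12.7·0.59 + 9·0.03 + 120·0.05 + 13.3·0.37 + 141·0.03 = 24.114 sabins.
ᾱ = A/S = 0.06.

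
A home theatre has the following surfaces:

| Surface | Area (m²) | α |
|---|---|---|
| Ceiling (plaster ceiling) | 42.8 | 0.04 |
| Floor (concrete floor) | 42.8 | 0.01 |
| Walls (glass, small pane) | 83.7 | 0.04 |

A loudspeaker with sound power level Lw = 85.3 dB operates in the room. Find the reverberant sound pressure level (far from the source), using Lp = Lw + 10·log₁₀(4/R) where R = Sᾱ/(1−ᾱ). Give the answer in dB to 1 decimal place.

83.8 dB

Σ(Sᵢαᵢ) = 42.8·0.04 + 42.8·0.01 + 83.7·0.04 = 5.488; total area S = 169.3 m².
ᾱ = 0.0324, so room constant R = A/(1−ᾱ) = 5.672 m².
Lp = Lw + 10 log₁₀(4/R) = 85.3 -1.52 = 83.8 dB.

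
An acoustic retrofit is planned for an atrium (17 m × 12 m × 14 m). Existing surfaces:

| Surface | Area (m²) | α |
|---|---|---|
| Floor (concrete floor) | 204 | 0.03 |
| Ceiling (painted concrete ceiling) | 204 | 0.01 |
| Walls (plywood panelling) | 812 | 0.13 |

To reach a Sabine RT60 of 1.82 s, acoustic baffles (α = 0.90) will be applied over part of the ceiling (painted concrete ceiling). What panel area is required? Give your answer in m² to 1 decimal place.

156.1

Summing Sᵢαᵢ: 6.120 + 2.040 + 105.560 → A₁ = 113.720 sabins.
V = 2856 m³. Target absorption A₂ = 0.161 × 2856 / 1.82 = 252.646 sabins.
ΔA needed = 252.646 − 113.720 = 138.926 sabins.
Net gain per m²: Δα = 0.90 − 0.01 = 0.89.
Area = ΔA/Δα = 138.926/0.89 = 156.1 m².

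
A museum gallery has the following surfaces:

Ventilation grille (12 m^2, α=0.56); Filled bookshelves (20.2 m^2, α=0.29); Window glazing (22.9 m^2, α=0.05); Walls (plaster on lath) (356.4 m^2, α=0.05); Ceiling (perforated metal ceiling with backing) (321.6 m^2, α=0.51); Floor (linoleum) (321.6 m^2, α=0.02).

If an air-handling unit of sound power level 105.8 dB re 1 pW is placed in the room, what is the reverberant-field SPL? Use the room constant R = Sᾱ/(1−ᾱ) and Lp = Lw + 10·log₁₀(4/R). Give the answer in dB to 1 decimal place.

Σ(Sᵢαᵢ) = 12×0.56 + 20.2×0.29 + 22.9×0.05 + 356.4×0.05 + 321.6×0.51 + 321.6×0.02 = 201.991; total area S = 1054.7 m^2.
ᾱ = 201.991/1054.7 = 0.1915; R = Sᾱ/(1−ᾱ) = 201.991/(1−0.1915) = 249.834 m^2.
Lp = 105.8 + 10·log₁₀(4/249.834) = 105.8 + (-17.96) = 87.8 dB.

87.8 dB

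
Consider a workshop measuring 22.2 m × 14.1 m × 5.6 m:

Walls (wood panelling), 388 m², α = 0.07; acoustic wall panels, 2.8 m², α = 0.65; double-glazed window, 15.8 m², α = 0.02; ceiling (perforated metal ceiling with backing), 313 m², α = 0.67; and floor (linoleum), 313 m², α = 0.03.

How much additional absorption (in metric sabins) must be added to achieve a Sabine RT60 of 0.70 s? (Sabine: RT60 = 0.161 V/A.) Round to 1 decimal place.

Summing Sᵢαᵢ: 27.160 + 1.820 + 0.316 + 209.710 + 9.390 → A₁ = 248.396 sabins.
V = 1752.912 m³. Required absorption A₂ = 0.161 × 1752.912 / 0.70 = 403.170 sabins.
Shortfall: 403.170 − 248.396 = 154.8 sabins.

154.8 sabins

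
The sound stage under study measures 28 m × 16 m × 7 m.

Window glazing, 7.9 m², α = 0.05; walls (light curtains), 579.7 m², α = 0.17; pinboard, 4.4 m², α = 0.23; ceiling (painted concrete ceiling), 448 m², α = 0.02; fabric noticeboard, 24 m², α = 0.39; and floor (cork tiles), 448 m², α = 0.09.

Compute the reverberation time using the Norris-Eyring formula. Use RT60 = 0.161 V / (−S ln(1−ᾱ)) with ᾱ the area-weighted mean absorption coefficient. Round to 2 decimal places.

3.01 sec

S = Σ Sᵢ = 1512.0 m².
Absorption A = 7.9·0.05 + 579.7·0.17 + 4.4·0.23 + 448·0.02 + 24·0.39 + 448·0.09 = 158.596 sabins.
Mean coefficient ᾱ = A/S = 0.1049.
Eyring denominator: −S ln(1−ᾱ) = 167.560.
V = 28 × 16 × 7 = 3136 m³.
RT60 = 0.161 × 3136 / 167.560 = 3.01 s.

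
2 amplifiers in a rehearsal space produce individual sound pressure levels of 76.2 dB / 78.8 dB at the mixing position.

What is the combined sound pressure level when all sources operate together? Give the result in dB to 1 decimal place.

Sum in the linear (power) domain: Σ 10^(Lᵢ/10) = 10^(76.2/10) + 10^(78.8/10) = 1.175e+08.
Back to dB: 10·log₁₀ Σ = 80.7 dB.

80.7 dB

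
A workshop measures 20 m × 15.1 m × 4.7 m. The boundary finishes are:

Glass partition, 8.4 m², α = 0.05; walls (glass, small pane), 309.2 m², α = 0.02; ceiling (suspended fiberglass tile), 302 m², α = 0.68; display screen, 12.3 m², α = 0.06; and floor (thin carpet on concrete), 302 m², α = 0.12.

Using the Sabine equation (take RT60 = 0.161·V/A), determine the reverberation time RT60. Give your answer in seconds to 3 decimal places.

0.918 s

Total absorption A = 8.4×0.05 + 309.2×0.02 + 302×0.68 + 12.3×0.06 + 302×0.12
  = 0.420 + 6.184 + 205.360 + 0.738 + 36.240 = 248.942 m² sabins.
Volume V = 20 × 15.1 × 4.7 = 1419.4 m³.
RT60 = 0.161 · V / A = 0.161 × 1419.4 / 248.942 = 0.918 s.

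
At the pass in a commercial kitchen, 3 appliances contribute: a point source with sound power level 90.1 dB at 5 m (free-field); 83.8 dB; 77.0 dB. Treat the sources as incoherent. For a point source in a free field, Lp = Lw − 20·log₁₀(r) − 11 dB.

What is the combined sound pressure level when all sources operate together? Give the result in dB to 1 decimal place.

Source at 5 m: Lp = 90.1 − 20·log₁₀(5) − 11 = 65.1 dB.
Σ 10^(Lᵢ/10) = 2.932e+08.
L_total = 10·log₁₀(2.932e+08) = 84.7 dB.

84.7 dB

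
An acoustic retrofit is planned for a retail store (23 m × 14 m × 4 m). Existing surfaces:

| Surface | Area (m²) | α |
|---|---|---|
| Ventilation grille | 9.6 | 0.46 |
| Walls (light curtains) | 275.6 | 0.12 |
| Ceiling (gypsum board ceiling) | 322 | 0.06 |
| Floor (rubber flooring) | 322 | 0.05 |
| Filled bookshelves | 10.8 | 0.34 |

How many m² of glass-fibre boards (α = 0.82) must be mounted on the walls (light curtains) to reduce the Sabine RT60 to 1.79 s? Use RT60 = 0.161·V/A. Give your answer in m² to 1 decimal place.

A₁ = Σ Sᵢαᵢ = 9.6*0.46 + 275.6*0.12 + 322*0.06 + 322*0.05 + 10.8*0.34 = 76.580 sabins.
Required A₂ = 0.161·1288/1.79 = 115.848 sabins.
ΔA needed = 115.848 − 76.580 = 39.268 sabins.
Each m² of panel replacing the walls (light curtains) adds (0.82 − 0.12) = 0.70 sabins.
Area = ΔA/Δα = 39.268/0.70 = 56.1 m².

56.1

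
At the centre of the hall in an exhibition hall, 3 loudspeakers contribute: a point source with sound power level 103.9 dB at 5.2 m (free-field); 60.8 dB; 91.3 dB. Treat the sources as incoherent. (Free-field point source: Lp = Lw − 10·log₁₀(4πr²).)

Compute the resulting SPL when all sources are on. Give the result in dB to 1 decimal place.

91.5 dB

Source at 5.2 m: Lp = 103.9 − 10·log₁₀(4π·5.2²) = 103.9 − 10·log₁₀(339.795) = 78.6 dB.
Σ 10^(Lᵢ/10) = 1.423e+09.
L_total = 10·log₁₀(1.423e+09) = 91.5 dB.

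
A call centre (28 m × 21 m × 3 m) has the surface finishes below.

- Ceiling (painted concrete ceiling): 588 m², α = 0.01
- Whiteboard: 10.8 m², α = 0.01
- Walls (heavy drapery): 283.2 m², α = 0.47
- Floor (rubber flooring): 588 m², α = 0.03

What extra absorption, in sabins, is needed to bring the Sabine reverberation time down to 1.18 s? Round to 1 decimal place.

83.9 sabins

Summing Sᵢαᵢ: 5.880 + 0.108 + 133.104 + 17.640 → A₁ = 156.732 sabins.
For T = 1.18 s, need A₂ = 0.161·V/T = 0.161·1764/1.18 = 240.681 sabins.
Additional absorption ΔA = 240.681 − 156.732 = 83.9 sabins.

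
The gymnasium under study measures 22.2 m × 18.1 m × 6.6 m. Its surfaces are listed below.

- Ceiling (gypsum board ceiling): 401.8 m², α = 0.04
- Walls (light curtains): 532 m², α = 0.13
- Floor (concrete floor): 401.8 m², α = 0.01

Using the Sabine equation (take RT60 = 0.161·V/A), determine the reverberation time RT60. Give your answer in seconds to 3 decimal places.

4.784 s

A = Σ Sᵢαᵢ = 401.8*0.04 + 532*0.13 + 401.8*0.01 = 89.250 sabins.
V = 22.2·18.1·6.6 = 2652.012 m³.
RT60 = 0.161 · V / A = 0.161 × 2652.012 / 89.250 = 4.784 s.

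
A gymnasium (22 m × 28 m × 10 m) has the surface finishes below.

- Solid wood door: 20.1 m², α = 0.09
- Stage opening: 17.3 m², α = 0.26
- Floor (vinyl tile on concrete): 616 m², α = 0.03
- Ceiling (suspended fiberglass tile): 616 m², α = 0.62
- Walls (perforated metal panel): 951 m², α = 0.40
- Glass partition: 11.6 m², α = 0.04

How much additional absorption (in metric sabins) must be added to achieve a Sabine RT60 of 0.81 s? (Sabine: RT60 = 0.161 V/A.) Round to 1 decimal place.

Summing Sᵢαᵢ: 1.809 + 4.498 + 18.480 + 381.920 + 380.400 + 0.464 → A₁ = 787.571 sabins.
Target A₂ = 0.161·6160/0.81 = 1224.395 sabins (V = 6160 m³).
Shortfall: 1224.395 − 787.571 = 436.8 sabins.

436.8 sabins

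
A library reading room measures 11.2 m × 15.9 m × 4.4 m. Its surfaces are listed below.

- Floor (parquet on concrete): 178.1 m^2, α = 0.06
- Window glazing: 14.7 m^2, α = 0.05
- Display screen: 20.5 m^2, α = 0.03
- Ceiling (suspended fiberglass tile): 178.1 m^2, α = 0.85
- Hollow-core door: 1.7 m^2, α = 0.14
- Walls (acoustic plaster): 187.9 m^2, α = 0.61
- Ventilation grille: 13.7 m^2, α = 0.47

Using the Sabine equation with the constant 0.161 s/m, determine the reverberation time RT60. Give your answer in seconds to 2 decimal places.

0.44 s

Total absorption A = 178.1×0.06 + 14.7×0.05 + 20.5×0.03 + 178.1×0.85 + 1.7×0.14 + 187.9×0.61 + 13.7×0.47
  = 10.686 + 0.735 + 0.615 + 151.385 + 0.238 + 114.619 + 6.439 = 284.717 m^2 sabins.
V = 11.2·15.9·4.4 = 783.552 m³.
T = 0.161 V/A = 0.161·783.552/284.717 = 0.44 s.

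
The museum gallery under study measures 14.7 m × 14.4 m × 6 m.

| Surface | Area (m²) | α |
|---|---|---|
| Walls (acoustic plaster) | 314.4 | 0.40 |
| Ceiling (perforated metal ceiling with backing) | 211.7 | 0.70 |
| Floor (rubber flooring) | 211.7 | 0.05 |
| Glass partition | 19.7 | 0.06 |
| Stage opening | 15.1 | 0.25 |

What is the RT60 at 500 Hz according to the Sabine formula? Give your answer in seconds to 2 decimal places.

Total absorption A = 314.4×0.40 + 211.7×0.70 + 211.7×0.05 + 19.7×0.06 + 15.1×0.25
  = 125.760 + 148.190 + 10.585 + 1.182 + 3.775 = 289.492 m² sabins.
Room volume: 1270.08 m³.
Sabine: RT60 = 0.161 × 1270.08 / 289.492 = 0.71 s.

0.71 s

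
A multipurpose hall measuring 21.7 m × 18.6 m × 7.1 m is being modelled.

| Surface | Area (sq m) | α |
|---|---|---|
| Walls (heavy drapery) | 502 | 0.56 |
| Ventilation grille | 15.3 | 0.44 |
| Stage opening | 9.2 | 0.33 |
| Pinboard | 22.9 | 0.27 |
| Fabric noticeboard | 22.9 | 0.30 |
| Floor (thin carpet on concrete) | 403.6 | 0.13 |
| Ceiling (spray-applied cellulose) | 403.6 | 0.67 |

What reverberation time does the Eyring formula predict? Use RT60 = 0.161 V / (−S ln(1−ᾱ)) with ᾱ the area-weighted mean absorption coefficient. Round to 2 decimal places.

0.55 s

Total surface area S = 502 + 15.3 + 9.2 + 22.9 + 22.9 + 403.6 + 403.6 = 1379.5 sq m.
Σ(Sᵢαᵢ) = 502×0.56 + 15.3×0.44 + 9.2×0.33 + 22.9×0.27 + 22.9×0.30 + 403.6×0.13 + 403.6×0.67 = 626.821.
Mean coefficient ᾱ = A/S = 0.4544.
−S·ln(1−ᾱ) = −1379.5 × ln(1 − 0.4544) = 835.797.
V = 21.7 × 18.6 × 7.1 = 2865.702 m³.
T = 0.161·V/[−S·ln(1−ᾱ)] = 0.161·2865.702/835.797 = 0.55 s.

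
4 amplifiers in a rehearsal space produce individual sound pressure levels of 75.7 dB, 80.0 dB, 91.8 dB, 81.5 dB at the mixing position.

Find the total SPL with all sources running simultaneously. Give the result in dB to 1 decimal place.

92.5 dB

Σ 10^(Lᵢ/10) = 1.792e+09.
Back to dB: 10·log₁₀ Σ = 92.5 dB.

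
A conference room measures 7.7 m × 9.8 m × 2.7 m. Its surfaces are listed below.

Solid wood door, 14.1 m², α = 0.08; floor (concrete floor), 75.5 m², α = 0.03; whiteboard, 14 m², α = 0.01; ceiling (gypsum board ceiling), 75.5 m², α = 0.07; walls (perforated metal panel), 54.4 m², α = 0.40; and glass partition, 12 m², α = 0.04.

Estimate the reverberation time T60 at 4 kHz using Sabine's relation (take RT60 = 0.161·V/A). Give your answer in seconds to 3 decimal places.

Equivalent absorption area: A = 14.1*0.08 + 75.5*0.03 + 14*0.01 + 75.5*0.07 + 54.4*0.40 + 12*0.04 = 31.058 m².
V = 7.7·9.8·2.7 = 203.742 m³.
Sabine: RT60 = 0.161 × 203.742 / 31.058 = 1.056 s.

1.056 seconds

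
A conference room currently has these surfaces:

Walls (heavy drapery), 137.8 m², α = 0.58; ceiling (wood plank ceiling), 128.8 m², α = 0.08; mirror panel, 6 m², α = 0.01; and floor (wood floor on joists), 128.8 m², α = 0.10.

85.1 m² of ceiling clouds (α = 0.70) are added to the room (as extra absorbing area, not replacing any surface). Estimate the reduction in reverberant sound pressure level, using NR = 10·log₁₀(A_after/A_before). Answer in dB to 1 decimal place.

2.0 dB

Summing Sᵢαᵢ: 79.924 + 10.304 + 0.060 + 12.880 → A_before = 103.168 sabins.
Treatment contributes 85.1·0.70 = 59.570 sabins.
New total A_after = 162.738 sabins.
NR = 10·log₁₀(162.738/103.168) = 2.0 dB.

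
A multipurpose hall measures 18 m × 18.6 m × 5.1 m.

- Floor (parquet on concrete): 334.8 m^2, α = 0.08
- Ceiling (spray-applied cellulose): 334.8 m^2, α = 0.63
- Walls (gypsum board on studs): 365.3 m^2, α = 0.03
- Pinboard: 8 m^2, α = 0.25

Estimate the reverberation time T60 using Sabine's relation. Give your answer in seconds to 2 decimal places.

1.10 sec

Summing Sᵢαᵢ: 26.784 + 210.924 + 10.959 + 2.000 → A = 250.667 sabins.
Volume V = 18 × 18.6 × 5.1 = 1707.48 m³.
RT60 = 0.161 · V / A = 0.161 × 1707.48 / 250.667 = 1.10 s.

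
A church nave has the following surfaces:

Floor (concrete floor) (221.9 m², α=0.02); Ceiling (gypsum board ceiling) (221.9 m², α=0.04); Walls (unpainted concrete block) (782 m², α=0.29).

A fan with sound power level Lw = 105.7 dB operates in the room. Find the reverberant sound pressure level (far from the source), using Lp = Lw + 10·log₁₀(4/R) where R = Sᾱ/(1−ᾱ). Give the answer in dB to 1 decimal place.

Σ(Sᵢαᵢ) = 221.9×0.02 + 221.9×0.04 + 782×0.29 = 240.094; total area S = 1225.8 m².
ᾱ = 240.094/1225.8 = 0.1959; R = Sᾱ/(1−ᾱ) = 240.094/(1−0.1959) = 298.587 m².
Lp = 105.7 + 10·log₁₀(4/298.587) = 105.7 + (-18.73) = 87.0 dB.

87.0 dB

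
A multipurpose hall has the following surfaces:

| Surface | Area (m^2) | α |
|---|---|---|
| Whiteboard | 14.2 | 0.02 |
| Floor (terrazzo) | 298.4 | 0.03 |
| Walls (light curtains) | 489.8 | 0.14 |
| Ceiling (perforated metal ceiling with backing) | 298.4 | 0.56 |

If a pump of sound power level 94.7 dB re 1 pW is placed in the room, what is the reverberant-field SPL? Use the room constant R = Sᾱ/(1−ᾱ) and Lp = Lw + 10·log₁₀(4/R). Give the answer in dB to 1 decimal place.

75.7 dB

Σ(Sᵢαᵢ) = 14.2·0.02 + 298.4·0.03 + 489.8·0.14 + 298.4·0.56 = 244.912; total area S = 1100.8 m^2.
ᾱ = 244.912/1100.8 = 0.2225; R = Sᾱ/(1−ᾱ) = 244.912/(1−0.2225) = 314.999 m^2.
Lp = Lw + 10 log₁₀(4/R) = 94.7 -18.96 = 75.7 dB.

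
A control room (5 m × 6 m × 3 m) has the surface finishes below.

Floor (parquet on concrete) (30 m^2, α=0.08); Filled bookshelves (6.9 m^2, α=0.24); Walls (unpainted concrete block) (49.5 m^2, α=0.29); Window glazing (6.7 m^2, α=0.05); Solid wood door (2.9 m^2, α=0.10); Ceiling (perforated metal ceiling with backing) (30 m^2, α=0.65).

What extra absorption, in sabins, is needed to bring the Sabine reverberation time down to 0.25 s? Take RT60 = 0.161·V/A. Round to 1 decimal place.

A₁ = Σ Sᵢαᵢ = 30×0.08 + 6.9×0.24 + 49.5×0.29 + 6.7×0.05 + 2.9×0.10 + 30×0.65 = 38.536 sabins.
Target A₂ = 0.161·90/0.25 = 57.960 sabins (V = 90 m³).
Shortfall: 57.960 − 38.536 = 19.4 sabins.

19.4 sabins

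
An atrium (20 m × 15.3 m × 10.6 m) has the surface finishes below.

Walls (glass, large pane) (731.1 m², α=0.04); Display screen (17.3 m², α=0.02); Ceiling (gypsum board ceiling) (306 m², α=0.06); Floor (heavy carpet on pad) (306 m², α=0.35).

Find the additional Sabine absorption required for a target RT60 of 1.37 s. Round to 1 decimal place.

226.1 sabins

Summing Sᵢαᵢ: 29.244 + 0.346 + 18.360 + 107.100 → A₁ = 155.050 sabins.
For T = 1.37 s, need A₂ = 0.161·V/T = 0.161·3243.6/1.37 = 381.182 sabins.
Additional absorption ΔA = 381.182 − 155.050 = 226.1 sabins.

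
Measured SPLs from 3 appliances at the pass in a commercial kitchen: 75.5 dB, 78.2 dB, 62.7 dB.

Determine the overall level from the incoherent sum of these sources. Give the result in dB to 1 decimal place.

80.1 dB

Sum in the linear (power) domain: Σ 10^(Lᵢ/10) = 10^(75.5/10) + 10^(78.2/10) + 10^(62.7/10) = 1.034e+08.
Combined level = 10 log₁₀(1.034e+08) = 80.1 dB.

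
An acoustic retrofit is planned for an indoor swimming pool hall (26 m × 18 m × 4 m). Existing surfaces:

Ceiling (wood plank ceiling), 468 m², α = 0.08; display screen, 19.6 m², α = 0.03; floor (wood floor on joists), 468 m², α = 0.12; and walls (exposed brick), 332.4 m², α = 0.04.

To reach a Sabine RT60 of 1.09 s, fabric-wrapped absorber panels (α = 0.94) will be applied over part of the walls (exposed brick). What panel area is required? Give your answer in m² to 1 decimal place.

Equivalent absorption area: A₁ = 468*0.08 + 19.6*0.03 + 468*0.12 + 332.4*0.04 = 107.484 m².
Required A₂ = 0.161·1872/1.09 = 276.506 sabins.
Absorption to add: 276.506 − 107.484 = 169.022 sabins.
Net gain per m²: Δα = 0.94 − 0.04 = 0.90.
Area = ΔA/Δα = 169.022/0.90 = 187.8 m².

187.8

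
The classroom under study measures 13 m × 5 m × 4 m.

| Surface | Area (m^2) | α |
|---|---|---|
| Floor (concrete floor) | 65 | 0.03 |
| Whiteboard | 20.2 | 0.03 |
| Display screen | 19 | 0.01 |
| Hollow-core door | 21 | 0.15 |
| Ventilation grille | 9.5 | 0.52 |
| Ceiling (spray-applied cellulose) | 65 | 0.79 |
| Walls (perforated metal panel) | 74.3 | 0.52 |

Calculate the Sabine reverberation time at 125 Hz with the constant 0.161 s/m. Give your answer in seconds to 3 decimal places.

Equivalent absorption area: A = 65×0.03 + 20.2×0.03 + 19×0.01 + 21×0.15 + 9.5×0.52 + 65×0.79 + 74.3×0.52 = 100.822 m^2.
Volume V = 13 × 5 × 4 = 260 m³.
Sabine: RT60 = 0.161 × 260 / 100.822 = 0.415 s.

0.415 sec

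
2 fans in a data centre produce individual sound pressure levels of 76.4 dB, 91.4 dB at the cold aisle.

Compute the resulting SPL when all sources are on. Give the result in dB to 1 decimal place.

Sum in the linear (power) domain: Σ 10^(Lᵢ/10) = 10^(76.4/10) + 10^(91.4/10) = 1.424e+09.
L_total = 10·log₁₀(1.424e+09) = 91.5 dB.

91.5 dB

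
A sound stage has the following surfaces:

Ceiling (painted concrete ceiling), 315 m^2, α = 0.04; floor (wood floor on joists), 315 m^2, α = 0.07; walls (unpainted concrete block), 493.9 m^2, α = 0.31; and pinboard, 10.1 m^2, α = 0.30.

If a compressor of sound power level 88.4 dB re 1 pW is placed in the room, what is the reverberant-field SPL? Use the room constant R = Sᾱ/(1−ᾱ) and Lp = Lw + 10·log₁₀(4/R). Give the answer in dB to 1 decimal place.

A = 190.789 sabins; S = 1134.0 m^2.
ᾱ = 190.789/1134.0 = 0.1682; R = Sᾱ/(1−ᾱ) = 190.789/(1−0.1682) = 229.369 m^2.
Lp = Lw + 10 log₁₀(4/R) = 88.4 -17.58 = 70.8 dB.

70.8 dB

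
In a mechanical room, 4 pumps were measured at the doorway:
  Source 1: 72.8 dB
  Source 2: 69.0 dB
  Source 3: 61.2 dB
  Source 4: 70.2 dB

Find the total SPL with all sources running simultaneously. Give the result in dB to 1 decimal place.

Σ 10^(Lᵢ/10) = 3.879e+07.
L_total = 10·log₁₀(3.879e+07) = 75.9 dB.

75.9 dB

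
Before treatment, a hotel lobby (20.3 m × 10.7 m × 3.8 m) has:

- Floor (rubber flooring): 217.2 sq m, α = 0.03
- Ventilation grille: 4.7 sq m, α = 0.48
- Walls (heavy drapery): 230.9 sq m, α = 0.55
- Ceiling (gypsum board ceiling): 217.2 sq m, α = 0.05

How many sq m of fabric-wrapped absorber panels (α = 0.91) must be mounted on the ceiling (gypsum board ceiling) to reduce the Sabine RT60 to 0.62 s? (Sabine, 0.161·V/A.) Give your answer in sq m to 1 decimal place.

78.7

Total absorption A₁ = 217.2*0.03 + 4.7*0.48 + 230.9*0.55 + 217.2*0.05
  = 6.516 + 2.256 + 126.995 + 10.860 = 146.627 sq m sabins.
V = 825.398 m³. Target absorption A₂ = 0.161 × 825.398 / 0.62 = 214.337 sabins.
Absorption to add: 214.337 − 146.627 = 67.710 sabins.
Net gain per sq m: Δα = 0.91 − 0.05 = 0.86.
Area = ΔA/Δα = 67.710/0.86 = 78.7 sq m.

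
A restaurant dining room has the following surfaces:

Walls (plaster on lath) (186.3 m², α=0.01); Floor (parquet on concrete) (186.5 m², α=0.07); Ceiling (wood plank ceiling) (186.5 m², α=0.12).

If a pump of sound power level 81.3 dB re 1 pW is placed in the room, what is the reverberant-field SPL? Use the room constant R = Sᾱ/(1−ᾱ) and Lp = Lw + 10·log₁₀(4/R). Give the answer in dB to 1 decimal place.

71.3 dB

A = 37.298 sabins; S = 559.3 m².
ᾱ = 37.298/559.3 = 0.0667; R = Sᾱ/(1−ᾱ) = 37.298/(1−0.0667) = 39.964 m².
Lp = 81.3 + 10·log₁₀(4/39.964) = 81.3 + (-10.00) = 71.3 dB.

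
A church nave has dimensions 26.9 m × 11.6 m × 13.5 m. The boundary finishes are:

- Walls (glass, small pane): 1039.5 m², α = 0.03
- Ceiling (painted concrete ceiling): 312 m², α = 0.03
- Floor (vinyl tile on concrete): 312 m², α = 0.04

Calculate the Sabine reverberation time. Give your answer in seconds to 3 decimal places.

12.791 sec

Summing Sᵢαᵢ: 31.185 + 9.360 + 12.480 → A = 53.025 sabins.
Volume V = 26.9 × 11.6 × 13.5 = 4212.54 m³.
RT60 = 0.161 · V / A = 0.161 × 4212.54 / 53.025 = 12.791 s.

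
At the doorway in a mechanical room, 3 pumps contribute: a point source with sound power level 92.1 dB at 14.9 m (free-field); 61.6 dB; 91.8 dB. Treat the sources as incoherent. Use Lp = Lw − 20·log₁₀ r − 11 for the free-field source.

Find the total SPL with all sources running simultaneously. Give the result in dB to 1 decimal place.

91.8 dB

Source at 14.9 m: Lp = 92.1 − 20·log₁₀(14.9) − 11 = 57.6 dB.
Σ 10^(Lᵢ/10) = 1.516e+09.
L_total = 10·log₁₀(1.516e+09) = 91.8 dB.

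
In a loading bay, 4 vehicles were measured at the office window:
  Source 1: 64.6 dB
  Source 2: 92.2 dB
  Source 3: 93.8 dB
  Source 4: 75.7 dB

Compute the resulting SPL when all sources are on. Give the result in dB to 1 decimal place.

Σ 10^(Lᵢ/10) = 4.098e+09.
Combined level = 10 log₁₀(4.098e+09) = 96.1 dB.

96.1 dB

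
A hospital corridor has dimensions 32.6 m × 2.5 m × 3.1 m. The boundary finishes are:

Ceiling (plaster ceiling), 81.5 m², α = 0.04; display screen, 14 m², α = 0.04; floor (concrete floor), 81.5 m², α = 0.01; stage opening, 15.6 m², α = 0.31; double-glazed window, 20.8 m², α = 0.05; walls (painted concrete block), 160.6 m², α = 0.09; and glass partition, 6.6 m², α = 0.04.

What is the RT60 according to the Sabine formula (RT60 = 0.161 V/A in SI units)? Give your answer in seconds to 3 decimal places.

1.612 sec

Equivalent absorption area: A = 81.5·0.04 + 14·0.04 + 81.5·0.01 + 15.6·0.31 + 20.8·0.05 + 160.6·0.09 + 6.6·0.04 = 25.229 m².
Room volume: 252.65 m³.
RT60 = 0.161 · V / A = 0.161 × 252.65 / 25.229 = 1.612 s.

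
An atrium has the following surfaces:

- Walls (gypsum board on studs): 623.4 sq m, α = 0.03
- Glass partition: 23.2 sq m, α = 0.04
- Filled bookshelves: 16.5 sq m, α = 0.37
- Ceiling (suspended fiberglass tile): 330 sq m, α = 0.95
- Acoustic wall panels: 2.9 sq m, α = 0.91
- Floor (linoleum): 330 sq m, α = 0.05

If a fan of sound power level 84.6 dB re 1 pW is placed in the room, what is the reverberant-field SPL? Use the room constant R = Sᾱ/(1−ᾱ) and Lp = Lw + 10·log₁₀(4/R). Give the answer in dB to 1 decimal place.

Σ(Sᵢαᵢ) = 623.4·0.03 + 23.2·0.04 + 16.5·0.37 + 330·0.95 + 2.9·0.91 + 330·0.05 = 358.374; total area S = 1326.0 sq m.
ᾱ = 358.374/1326.0 = 0.2703; R = Sᾱ/(1−ᾱ) = 358.374/(1−0.2703) = 491.125 sq m.
Lp = Lw + 10 log₁₀(4/R) = 84.6 -20.89 = 63.7 dB.

63.7 dB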